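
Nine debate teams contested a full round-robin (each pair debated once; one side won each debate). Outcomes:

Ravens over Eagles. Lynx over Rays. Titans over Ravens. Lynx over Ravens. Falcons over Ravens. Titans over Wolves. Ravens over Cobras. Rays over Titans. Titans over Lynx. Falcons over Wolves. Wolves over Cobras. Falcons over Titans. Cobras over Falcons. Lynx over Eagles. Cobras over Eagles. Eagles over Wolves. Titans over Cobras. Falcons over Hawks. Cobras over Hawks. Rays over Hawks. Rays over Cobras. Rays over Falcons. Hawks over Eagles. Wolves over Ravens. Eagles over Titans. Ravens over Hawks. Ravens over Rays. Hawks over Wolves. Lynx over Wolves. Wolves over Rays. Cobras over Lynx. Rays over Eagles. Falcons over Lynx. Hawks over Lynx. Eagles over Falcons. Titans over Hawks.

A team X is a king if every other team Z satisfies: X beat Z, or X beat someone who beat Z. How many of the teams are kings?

Cobras reaches everyone (king).
Hawks reaches everyone (king).
Eagles reaches everyone (king).
Falcons reaches everyone (king).
Titans reaches everyone (king).
Lynx reaches everyone (king).
Wolves reaches everyone (king).
Ravens reaches everyone (king).
Rays reaches everyone (king).
Kings: Cobras, Hawks, Eagles, Falcons, Titans, Lynx, Wolves, Ravens, Rays — 9.

9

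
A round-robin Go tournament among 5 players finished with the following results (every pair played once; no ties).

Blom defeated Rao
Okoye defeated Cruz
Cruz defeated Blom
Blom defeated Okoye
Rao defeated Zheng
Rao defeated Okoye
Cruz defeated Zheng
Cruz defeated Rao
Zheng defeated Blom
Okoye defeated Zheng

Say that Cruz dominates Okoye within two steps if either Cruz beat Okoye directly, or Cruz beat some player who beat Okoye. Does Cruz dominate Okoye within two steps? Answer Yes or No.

Cruz did not beat Okoye directly.
Cruz beat Rao, Zheng, Blom. Of those, Rao beat Okoye.

Yes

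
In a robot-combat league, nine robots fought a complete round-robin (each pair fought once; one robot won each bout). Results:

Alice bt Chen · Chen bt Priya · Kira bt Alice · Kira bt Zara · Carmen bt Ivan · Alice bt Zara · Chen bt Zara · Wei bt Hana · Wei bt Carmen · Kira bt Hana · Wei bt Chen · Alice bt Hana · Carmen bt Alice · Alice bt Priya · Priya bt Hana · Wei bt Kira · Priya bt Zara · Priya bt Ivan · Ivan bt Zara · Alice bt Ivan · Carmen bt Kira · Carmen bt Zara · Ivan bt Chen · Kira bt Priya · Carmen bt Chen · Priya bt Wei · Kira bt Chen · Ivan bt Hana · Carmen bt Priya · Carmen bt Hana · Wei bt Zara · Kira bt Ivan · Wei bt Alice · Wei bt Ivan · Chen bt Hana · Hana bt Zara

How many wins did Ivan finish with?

Ivan's results: beat Zara, Chen, Hana; lost to Priya, Kira, Carmen, Alice, Wei.
That is 3 wins.

3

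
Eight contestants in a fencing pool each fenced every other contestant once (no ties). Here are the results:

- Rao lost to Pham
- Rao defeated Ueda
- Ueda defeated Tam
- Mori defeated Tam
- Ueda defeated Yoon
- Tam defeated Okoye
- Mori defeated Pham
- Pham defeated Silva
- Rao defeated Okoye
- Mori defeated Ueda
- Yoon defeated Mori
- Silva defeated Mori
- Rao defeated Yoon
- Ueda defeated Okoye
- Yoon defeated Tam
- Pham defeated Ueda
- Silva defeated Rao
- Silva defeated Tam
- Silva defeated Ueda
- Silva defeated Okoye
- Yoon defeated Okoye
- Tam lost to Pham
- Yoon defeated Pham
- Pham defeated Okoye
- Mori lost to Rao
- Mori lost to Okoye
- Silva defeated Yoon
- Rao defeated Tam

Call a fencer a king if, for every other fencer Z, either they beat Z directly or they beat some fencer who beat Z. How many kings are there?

4

Silva reaches everyone (king).
Pham reaches everyone (king).
Okoye cannot reach Silva, Yoon, Rao in two steps.
Yoon reaches everyone (king).
Mori reaches everyone (king).
Tam cannot reach Silva, Pham, Yoon, Rao, Ueda in two steps.
Rao cannot reach Silva in two steps.
Ueda cannot reach Silva, Rao in two steps.
Kings: Silva, Pham, Yoon, Mori — 4.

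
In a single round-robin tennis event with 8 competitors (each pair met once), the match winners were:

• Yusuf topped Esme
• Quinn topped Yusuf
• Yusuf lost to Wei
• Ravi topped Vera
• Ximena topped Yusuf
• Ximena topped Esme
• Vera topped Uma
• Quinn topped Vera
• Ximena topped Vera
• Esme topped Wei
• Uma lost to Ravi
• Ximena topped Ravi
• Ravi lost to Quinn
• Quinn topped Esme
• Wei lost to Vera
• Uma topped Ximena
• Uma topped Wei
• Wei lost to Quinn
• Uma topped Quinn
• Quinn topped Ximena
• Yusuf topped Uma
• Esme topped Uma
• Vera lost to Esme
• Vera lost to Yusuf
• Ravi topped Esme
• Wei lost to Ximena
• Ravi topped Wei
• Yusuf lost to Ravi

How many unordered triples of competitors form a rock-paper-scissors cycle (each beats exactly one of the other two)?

11

Win totals: Esme 3, Uma 3, Quinn 6, Ravi 5, Ximena 5, Wei 1, Vera 2, Yusuf 3.
A competitor with w wins dominates both others in C(w,2) triples; summing gives 3 + 3 + 15 + 10 + 10 + 0 + 1 + 3 = 45 transitive triples.
Total triples C(8,3) = 56, so cyclic triples = 56 − 45 = 11.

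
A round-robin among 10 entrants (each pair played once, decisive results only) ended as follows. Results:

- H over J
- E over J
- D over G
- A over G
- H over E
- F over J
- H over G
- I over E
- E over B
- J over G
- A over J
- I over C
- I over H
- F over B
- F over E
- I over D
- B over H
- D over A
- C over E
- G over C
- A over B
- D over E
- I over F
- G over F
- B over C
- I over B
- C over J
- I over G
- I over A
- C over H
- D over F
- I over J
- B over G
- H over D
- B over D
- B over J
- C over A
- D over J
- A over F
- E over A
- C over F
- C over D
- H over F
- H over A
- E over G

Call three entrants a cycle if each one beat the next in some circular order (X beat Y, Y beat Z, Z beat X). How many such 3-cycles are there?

18

Win totals: A 4, B 5, C 6, D 5, E 4, F 3, G 2, H 6, I 9, J 1.
An entrant with w wins dominates both others in C(w,2) triples; summing gives 6 + 10 + 15 + 10 + 6 + 3 + 1 + 15 + 36 + 0 = 102 transitive triples.
Total triples C(10,3) = 120, so cyclic triples = 120 − 102 = 18.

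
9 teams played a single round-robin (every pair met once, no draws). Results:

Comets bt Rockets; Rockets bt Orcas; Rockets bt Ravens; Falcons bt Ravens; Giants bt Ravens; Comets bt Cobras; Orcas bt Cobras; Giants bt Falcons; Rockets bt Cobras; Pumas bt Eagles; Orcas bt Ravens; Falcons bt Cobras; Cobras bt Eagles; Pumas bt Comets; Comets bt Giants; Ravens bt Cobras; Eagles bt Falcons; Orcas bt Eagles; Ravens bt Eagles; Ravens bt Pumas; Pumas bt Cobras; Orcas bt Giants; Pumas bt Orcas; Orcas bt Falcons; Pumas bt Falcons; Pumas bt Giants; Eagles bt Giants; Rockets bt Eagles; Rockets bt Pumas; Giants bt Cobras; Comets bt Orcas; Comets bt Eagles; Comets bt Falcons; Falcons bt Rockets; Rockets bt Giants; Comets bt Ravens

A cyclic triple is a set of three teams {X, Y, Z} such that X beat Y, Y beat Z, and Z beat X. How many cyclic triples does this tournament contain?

13

Win totals: Rockets 6, Comets 7, Cobras 1, Ravens 3, Eagles 2, Falcons 3, Orcas 5, Pumas 6, Giants 3.
A team with w wins dominates both others in C(w,2) triples; summing gives 15 + 21 + 0 + 3 + 1 + 3 + 10 + 15 + 3 = 71 transitive triples.
Total triples C(9,3) = 84, so cyclic triples = 84 − 71 = 13.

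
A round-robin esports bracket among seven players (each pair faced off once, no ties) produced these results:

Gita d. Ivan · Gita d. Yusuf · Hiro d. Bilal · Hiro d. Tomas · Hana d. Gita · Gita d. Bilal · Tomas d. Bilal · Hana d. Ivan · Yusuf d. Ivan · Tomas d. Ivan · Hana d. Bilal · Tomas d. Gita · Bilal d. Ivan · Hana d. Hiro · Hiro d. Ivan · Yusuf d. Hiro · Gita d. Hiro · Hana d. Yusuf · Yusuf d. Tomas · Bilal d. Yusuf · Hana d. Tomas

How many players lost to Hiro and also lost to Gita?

Hiro beat: Ivan, Tomas, Bilal.
Gita beat: Ivan, Yusuf, Hiro, Bilal.
Both beat: Ivan, Bilal — 2.

2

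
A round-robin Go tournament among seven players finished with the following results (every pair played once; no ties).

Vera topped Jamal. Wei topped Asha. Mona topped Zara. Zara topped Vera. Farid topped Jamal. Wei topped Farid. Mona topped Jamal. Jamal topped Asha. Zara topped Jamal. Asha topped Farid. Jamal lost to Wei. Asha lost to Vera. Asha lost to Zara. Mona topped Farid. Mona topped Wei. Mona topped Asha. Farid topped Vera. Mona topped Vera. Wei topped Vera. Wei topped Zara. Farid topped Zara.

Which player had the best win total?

Mona

Win totals: Farid 3, Mona 6, Vera 2, Zara 3, Wei 5, Jamal 1, Asha 1.
Mona leads with 6 wins (next highest: 5).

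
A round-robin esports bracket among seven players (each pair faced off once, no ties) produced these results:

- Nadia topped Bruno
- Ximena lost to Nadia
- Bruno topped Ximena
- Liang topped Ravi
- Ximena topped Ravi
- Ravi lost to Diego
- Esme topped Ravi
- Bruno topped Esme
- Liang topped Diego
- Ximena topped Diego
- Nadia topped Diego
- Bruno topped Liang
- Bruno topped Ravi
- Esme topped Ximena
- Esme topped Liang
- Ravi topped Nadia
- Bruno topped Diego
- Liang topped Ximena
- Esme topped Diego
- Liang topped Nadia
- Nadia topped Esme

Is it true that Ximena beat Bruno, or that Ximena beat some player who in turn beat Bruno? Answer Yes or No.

No

Ximena did not beat Bruno directly.
Ximena beat Ravi, Diego, but each of them lost to Bruno. No two-step path.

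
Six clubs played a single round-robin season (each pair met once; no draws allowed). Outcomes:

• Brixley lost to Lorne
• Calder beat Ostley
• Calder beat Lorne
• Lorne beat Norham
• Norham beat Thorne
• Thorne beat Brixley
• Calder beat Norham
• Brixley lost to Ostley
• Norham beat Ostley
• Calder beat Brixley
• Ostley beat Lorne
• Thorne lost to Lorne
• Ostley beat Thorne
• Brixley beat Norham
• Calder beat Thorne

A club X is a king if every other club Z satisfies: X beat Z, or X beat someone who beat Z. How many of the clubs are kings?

Ostley cannot reach Calder in two steps.
Thorne cannot reach Ostley, Lorne, Calder in two steps.
Lorne cannot reach Calder in two steps.
Brixley cannot reach Lorne, Calder in two steps.
Norham cannot reach Calder in two steps.
Calder reaches everyone (king).
Kings: Calder — 1.

1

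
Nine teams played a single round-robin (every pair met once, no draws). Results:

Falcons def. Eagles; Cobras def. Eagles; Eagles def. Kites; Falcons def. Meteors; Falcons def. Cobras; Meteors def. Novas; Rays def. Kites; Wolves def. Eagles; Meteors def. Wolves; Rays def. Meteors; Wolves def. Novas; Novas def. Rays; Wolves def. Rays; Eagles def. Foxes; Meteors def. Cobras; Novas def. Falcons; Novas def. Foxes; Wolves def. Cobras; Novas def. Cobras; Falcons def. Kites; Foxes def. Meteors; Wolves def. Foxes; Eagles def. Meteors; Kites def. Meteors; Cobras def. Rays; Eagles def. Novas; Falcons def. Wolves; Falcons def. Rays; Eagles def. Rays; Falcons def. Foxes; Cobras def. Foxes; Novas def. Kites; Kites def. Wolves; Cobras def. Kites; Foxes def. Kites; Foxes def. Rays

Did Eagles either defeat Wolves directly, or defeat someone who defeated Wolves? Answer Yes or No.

Yes

Eagles did not beat Wolves directly.
Eagles beat Meteors, Novas, Kites, Foxes, Rays. Of those, Meteors beat Wolves.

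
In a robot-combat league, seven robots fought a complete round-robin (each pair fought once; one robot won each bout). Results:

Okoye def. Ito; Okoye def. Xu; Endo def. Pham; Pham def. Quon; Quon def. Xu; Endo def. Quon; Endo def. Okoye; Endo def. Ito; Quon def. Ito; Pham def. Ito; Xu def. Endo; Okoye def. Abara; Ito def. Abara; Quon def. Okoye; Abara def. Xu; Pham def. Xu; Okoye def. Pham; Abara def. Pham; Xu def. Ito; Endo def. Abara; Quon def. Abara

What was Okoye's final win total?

Okoye's results: beat Xu, Ito, Abara, Pham; lost to Quon, Endo.
That is 4 wins.

4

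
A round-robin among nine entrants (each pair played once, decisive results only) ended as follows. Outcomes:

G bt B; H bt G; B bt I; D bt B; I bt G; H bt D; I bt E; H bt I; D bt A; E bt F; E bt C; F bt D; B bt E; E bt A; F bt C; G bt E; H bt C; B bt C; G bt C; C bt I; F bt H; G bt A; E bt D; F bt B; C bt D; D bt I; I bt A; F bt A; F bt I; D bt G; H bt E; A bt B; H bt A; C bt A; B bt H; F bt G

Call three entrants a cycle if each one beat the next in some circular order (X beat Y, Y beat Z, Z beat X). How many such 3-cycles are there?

Win totals: A 1, B 4, C 3, D 4, E 4, F 7, G 4, H 6, I 3.
An entrant with w wins dominates both others in C(w,2) triples; summing gives 0 + 6 + 3 + 6 + 6 + 21 + 6 + 15 + 3 = 66 transitive triples.
Total triples C(9,3) = 84, so cyclic triples = 84 − 66 = 18.

18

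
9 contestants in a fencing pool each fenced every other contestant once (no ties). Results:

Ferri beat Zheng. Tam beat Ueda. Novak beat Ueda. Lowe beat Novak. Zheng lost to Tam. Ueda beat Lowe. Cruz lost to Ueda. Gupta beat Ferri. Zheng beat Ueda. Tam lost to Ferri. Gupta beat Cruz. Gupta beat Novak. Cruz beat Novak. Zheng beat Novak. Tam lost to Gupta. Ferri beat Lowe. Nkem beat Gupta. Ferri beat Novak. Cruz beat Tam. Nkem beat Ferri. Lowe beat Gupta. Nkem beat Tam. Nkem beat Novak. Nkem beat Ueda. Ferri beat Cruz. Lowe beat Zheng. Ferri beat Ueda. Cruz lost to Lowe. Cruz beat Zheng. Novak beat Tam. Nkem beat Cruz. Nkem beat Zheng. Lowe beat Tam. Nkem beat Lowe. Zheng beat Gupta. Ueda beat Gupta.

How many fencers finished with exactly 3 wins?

Win totals: Novak 2, Zheng 3, Lowe 5, Cruz 3, Ueda 3, Tam 2, Nkem 8, Gupta 4, Ferri 6.
Exactly 3: Zheng, Cruz, Ueda — 3 fencers.

3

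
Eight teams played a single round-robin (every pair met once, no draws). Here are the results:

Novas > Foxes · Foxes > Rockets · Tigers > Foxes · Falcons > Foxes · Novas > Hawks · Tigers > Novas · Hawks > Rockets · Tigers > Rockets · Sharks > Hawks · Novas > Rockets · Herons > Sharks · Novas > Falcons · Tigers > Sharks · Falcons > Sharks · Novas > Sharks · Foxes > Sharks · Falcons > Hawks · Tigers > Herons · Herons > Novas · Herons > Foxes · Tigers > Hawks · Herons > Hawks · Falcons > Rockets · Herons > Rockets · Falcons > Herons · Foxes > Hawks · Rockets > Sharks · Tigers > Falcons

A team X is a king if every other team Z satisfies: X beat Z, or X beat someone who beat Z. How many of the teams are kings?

Tigers reaches everyone (king).
Herons cannot reach Tigers in two steps.
Foxes cannot reach Tigers, Herons, Falcons, Novas in two steps.
Sharks cannot reach Tigers, Herons, Foxes, Falcons, Novas in two steps.
Falcons cannot reach Tigers in two steps.
Rockets cannot reach Tigers, Herons, Foxes, Falcons, Novas in two steps.
Hawks cannot reach Tigers, Herons, Foxes, Falcons, Novas in two steps.
Novas cannot reach Tigers in two steps.
Kings: Tigers — 1.

1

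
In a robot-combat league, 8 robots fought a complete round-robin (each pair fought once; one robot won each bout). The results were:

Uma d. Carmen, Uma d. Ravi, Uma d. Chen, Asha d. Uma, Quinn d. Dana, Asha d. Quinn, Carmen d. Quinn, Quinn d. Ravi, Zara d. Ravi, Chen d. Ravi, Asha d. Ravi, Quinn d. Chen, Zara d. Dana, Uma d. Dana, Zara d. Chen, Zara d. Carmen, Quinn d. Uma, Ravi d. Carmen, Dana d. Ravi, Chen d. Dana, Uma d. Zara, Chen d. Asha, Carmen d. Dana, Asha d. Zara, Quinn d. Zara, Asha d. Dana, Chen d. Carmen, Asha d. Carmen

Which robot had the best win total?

Win totals: Ravi 1, Chen 4, Dana 1, Zara 4, Asha 6, Uma 5, Quinn 5, Carmen 2.
Asha leads with 6 wins (next highest: 5).

Asha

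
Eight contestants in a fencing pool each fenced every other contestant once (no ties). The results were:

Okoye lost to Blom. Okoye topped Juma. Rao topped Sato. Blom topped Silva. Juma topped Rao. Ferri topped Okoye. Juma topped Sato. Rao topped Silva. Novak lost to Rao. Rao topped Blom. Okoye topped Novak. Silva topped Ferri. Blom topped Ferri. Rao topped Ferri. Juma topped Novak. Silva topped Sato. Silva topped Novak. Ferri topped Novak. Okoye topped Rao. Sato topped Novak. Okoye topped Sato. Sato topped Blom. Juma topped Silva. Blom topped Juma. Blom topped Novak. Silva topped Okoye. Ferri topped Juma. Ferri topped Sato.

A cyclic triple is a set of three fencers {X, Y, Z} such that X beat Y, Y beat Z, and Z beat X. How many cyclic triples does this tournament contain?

11

Win totals: Rao 5, Sato 2, Juma 4, Ferri 4, Novak 0, Okoye 4, Silva 4, Blom 5.
A fencer with w wins dominates both others in C(w,2) triples; summing gives 10 + 1 + 6 + 6 + 0 + 6 + 6 + 10 = 45 transitive triples.
Total triples C(8,3) = 56, so cyclic triples = 56 − 45 = 11.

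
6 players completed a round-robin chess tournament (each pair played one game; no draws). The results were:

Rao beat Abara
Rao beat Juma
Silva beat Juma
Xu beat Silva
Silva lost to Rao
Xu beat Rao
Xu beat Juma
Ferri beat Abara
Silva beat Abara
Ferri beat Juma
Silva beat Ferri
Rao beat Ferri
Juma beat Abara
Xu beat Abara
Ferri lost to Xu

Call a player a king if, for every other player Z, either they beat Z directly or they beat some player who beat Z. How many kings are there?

Ferri cannot reach Rao, Silva, Xu in two steps.
Juma cannot reach Ferri, Rao, Silva, Xu in two steps.
Rao cannot reach Xu in two steps.
Silva cannot reach Rao, Xu in two steps.
Xu reaches everyone (king).
Abara cannot reach Ferri, Juma, Rao, Silva, Xu in two steps.
Kings: Xu — 1.

1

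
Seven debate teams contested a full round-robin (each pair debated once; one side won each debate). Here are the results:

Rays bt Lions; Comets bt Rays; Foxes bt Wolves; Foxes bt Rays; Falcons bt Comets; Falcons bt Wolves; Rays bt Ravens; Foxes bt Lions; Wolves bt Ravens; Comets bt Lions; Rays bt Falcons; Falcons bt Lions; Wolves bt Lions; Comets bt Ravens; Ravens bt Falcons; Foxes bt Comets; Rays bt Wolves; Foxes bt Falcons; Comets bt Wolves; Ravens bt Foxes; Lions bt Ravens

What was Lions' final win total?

1

Lions' results: beat Ravens; lost to Comets, Rays, Wolves, Falcons, Foxes.
That is 1 win.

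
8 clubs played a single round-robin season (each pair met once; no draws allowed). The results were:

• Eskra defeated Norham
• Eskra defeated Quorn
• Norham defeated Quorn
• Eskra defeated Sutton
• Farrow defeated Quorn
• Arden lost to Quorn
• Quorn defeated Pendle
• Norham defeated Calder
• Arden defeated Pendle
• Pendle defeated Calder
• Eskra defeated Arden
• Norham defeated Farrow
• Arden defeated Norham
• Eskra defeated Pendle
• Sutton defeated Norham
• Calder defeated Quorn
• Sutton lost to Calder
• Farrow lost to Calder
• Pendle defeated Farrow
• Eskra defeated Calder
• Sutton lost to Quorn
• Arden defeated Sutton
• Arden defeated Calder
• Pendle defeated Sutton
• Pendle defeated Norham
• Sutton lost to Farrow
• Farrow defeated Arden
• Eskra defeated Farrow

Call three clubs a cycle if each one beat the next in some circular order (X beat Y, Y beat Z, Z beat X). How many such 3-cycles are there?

11

Win totals: Arden 4, Eskra 7, Sutton 1, Farrow 3, Calder 3, Norham 3, Quorn 3, Pendle 4.
A club with w wins dominates both others in C(w,2) triples; summing gives 6 + 21 + 0 + 3 + 3 + 3 + 3 + 6 = 45 transitive triples.
Total triples C(8,3) = 56, so cyclic triples = 56 − 45 = 11.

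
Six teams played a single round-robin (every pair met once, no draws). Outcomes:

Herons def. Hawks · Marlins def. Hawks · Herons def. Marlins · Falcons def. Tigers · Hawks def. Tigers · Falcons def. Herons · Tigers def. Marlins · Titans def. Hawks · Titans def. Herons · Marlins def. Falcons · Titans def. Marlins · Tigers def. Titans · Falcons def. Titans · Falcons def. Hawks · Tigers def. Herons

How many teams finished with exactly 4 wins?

1

Win totals: Herons 2, Tigers 3, Falcons 4, Hawks 1, Marlins 2, Titans 3.
Exactly 4: Falcons — 1 team.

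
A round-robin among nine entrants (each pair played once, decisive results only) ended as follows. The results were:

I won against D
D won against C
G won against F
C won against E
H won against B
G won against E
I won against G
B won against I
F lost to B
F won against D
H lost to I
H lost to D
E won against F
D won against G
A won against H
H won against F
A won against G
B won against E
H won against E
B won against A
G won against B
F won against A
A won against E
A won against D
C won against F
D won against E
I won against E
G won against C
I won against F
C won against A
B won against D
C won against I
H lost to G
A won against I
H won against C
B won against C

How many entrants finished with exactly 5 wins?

3

Win totals: A 5, B 6, C 4, D 4, E 1, F 2, G 5, H 4, I 5.
Exactly 5: A, G, I — 3 entrants.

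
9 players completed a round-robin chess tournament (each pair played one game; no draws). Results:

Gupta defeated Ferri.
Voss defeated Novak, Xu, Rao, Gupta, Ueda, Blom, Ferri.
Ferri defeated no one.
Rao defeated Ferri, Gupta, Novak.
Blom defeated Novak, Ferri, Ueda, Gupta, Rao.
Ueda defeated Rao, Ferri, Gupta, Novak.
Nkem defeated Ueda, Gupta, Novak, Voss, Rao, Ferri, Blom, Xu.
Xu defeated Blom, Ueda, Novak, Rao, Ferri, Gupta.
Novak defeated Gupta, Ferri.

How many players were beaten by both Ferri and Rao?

Ferri beat: no one.
Rao beat: Ferri, Gupta, Novak.
No one was beaten by both.

0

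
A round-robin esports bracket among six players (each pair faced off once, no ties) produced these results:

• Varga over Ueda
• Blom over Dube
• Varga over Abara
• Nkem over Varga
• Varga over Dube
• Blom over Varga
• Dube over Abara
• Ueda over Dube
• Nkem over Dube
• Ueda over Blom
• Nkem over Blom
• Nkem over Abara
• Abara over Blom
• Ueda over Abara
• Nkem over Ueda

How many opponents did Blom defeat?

2

Blom's results: beat Dube, Varga; lost to Abara, Ueda, Nkem.
That is 2 wins.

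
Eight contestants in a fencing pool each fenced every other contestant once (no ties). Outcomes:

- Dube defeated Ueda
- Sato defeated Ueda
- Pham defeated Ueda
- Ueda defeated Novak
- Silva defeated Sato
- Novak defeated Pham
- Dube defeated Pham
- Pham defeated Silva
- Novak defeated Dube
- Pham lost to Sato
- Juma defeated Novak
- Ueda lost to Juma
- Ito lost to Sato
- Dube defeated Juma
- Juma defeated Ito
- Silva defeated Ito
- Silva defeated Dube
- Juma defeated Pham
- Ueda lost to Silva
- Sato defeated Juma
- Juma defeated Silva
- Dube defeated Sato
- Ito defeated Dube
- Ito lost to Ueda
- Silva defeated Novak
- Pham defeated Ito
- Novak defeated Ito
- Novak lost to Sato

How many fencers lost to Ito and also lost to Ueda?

Ito beat: Dube.
Ueda beat: Ito, Novak.
No one was beaten by both.

0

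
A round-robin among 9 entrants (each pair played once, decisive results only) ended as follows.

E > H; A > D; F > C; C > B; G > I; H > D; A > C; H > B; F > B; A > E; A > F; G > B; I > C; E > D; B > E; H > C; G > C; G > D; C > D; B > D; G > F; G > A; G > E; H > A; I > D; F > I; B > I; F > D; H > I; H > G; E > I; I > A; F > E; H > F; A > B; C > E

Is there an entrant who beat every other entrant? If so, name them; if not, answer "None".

None

Highest win total is H with 7 (out of 8 possible).
H lost to E, so no entrant went undefeated.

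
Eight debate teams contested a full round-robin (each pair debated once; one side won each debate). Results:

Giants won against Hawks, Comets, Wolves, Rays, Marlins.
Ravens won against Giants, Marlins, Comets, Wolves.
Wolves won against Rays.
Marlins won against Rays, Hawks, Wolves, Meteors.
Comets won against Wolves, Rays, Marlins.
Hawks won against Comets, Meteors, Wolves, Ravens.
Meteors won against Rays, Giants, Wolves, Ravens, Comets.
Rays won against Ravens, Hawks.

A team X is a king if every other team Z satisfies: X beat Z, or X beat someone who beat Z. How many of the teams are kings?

Giants reaches everyone (king).
Meteors reaches everyone (king).
Hawks reaches everyone (king).
Ravens reaches everyone (king).
Marlins reaches everyone (king).
Comets cannot reach Giants in two steps.
Rays reaches everyone (king).
Wolves cannot reach Giants, Meteors, Marlins, Comets in two steps.
Kings: Giants, Meteors, Hawks, Ravens, Marlins, Rays — 6.

6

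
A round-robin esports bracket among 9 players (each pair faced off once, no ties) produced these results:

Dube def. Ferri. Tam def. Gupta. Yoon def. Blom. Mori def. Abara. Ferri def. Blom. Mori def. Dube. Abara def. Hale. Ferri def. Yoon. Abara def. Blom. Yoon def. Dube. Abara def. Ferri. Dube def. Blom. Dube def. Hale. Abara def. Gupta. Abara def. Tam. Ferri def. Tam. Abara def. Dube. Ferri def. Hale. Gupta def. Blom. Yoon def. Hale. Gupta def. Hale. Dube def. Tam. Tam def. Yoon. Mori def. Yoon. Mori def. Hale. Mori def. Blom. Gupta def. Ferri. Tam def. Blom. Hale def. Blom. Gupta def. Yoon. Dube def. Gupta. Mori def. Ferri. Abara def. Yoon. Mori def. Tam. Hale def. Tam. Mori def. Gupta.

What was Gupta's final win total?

Gupta's results: beat Hale, Blom, Yoon, Ferri; lost to Tam, Abara, Mori, Dube.
That is 4 wins.

4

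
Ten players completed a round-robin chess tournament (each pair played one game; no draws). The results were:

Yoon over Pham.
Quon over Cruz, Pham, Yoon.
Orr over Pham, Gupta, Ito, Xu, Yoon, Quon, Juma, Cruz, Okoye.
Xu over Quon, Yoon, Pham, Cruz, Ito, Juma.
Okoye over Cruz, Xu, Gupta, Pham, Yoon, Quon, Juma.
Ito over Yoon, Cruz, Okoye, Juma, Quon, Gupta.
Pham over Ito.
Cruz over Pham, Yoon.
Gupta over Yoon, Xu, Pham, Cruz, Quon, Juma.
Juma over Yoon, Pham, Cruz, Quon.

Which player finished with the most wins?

Orr

Win totals: Quon 3, Pham 1, Ito 6, Gupta 6, Okoye 7, Cruz 2, Orr 9, Yoon 1, Xu 6, Juma 4.
Orr leads with 9 wins (next highest: 7).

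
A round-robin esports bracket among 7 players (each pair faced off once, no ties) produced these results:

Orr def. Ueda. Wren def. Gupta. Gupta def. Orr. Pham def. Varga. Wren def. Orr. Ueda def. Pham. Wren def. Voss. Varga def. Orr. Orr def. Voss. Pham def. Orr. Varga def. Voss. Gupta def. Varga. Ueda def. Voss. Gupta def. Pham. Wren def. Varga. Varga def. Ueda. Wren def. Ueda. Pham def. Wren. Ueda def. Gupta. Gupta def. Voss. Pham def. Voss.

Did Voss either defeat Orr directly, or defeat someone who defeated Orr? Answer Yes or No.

Voss did not beat Orr directly.
Voss beat no one, so there is no intermediate player.

No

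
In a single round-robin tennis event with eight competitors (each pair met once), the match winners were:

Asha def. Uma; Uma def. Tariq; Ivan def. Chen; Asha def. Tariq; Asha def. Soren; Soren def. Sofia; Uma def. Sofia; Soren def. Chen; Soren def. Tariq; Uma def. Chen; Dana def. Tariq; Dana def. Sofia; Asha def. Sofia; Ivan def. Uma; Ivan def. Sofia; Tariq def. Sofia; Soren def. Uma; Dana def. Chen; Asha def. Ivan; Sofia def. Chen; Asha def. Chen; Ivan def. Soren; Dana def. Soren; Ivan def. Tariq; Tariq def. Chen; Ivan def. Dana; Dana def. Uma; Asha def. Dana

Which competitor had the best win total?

Win totals: Uma 3, Dana 5, Soren 4, Asha 7, Sofia 1, Ivan 6, Tariq 2, Chen 0.
Asha leads with 7 wins (next highest: 6).

Asha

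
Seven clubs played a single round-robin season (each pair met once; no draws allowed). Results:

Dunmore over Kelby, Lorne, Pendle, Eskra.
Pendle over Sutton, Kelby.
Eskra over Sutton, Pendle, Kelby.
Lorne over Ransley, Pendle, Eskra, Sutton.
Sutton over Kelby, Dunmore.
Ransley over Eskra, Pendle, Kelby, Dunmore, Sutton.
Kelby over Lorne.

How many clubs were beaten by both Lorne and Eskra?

Lorne beat: Pendle, Eskra, Sutton, Ransley.
Eskra beat: Pendle, Sutton, Kelby.
Both beat: Pendle, Sutton — 2.

2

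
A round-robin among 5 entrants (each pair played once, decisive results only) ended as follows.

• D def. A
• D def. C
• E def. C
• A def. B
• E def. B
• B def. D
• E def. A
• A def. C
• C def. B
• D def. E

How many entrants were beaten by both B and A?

B beat: D.
A beat: B, C.
No one was beaten by both.

0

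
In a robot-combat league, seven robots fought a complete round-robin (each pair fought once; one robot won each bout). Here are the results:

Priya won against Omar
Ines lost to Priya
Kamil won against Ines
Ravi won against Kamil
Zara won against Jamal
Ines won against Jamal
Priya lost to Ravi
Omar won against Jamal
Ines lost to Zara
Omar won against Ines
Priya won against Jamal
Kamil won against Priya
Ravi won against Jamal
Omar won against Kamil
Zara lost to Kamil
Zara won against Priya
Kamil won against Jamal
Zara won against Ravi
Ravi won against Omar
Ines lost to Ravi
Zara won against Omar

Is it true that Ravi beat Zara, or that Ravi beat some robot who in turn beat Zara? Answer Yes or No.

Ravi did not beat Zara directly.
Ravi beat Ines, Priya, Kamil, Omar, Jamal. Of those, Kamil beat Zara.

Yes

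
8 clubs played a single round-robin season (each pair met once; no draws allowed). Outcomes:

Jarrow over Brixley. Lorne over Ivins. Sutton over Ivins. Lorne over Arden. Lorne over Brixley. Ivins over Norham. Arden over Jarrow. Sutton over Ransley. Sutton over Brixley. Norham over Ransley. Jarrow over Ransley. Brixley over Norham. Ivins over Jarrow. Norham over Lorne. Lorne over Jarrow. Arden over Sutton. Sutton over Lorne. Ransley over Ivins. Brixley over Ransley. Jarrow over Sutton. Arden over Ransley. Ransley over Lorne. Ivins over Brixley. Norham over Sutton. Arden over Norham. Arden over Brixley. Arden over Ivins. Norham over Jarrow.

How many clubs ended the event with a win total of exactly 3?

2

Win totals: Sutton 4, Jarrow 3, Lorne 4, Brixley 2, Norham 4, Ivins 3, Ransley 2, Arden 6.
Exactly 3: Jarrow, Ivins — 2 clubs.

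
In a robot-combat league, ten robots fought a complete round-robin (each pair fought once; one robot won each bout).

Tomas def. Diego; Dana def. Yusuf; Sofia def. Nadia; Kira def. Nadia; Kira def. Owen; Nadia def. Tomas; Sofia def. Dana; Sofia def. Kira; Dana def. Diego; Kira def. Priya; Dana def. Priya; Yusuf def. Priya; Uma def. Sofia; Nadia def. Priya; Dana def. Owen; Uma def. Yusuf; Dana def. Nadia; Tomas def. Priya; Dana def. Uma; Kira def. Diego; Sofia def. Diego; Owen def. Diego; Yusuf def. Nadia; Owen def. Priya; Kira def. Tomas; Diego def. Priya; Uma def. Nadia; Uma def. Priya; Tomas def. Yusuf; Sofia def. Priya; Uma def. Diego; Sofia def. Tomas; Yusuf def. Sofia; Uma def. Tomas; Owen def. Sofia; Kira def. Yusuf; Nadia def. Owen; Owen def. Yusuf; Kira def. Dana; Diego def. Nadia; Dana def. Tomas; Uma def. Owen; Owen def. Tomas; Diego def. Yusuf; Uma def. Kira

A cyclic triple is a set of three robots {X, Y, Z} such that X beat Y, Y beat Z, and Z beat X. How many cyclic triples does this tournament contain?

13

Win totals: Priya 0, Uma 8, Yusuf 3, Sofia 6, Diego 3, Kira 7, Owen 5, Tomas 3, Dana 7, Nadia 3.
A robot with w wins dominates both others in C(w,2) triples; summing gives 0 + 28 + 3 + 15 + 3 + 21 + 10 + 3 + 21 + 3 = 107 transitive triples.
Total triples C(10,3) = 120, so cyclic triples = 120 − 107 = 13.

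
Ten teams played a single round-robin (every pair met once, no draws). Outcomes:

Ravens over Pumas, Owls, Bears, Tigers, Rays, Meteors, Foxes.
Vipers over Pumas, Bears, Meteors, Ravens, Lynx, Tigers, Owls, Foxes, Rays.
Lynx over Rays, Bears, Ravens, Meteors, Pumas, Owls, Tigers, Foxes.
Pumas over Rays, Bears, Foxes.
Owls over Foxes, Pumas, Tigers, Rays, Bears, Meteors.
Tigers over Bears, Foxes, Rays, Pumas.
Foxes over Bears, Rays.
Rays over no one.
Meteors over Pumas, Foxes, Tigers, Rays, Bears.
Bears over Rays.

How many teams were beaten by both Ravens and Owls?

6

Ravens beat: Meteors, Bears, Rays, Pumas, Tigers, Foxes, Owls.
Owls beat: Meteors, Bears, Rays, Pumas, Tigers, Foxes.
Both beat: Meteors, Bears, Rays, Pumas, Tigers, Foxes — 6.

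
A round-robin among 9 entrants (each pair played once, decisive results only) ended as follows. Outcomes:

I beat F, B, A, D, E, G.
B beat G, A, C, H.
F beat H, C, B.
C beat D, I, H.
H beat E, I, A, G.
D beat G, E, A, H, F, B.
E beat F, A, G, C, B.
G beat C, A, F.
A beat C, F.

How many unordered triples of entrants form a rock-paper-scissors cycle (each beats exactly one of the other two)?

22

Win totals: A 2, B 4, C 3, D 6, E 5, F 3, G 3, H 4, I 6.
An entrant with w wins dominates both others in C(w,2) triples; summing gives 1 + 6 + 3 + 15 + 10 + 3 + 3 + 6 + 15 = 62 transitive triples.
Total triples C(9,3) = 84, so cyclic triples = 84 − 62 = 22.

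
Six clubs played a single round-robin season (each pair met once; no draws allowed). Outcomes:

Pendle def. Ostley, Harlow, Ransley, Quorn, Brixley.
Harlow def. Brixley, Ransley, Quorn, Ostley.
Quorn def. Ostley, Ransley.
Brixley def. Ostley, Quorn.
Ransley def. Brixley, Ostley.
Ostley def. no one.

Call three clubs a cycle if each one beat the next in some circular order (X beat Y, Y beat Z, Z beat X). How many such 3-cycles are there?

Of the C(6,3) = 20 triples, the cyclic ones are: {Brixley, Ransley, Quorn}.
That is 1.

1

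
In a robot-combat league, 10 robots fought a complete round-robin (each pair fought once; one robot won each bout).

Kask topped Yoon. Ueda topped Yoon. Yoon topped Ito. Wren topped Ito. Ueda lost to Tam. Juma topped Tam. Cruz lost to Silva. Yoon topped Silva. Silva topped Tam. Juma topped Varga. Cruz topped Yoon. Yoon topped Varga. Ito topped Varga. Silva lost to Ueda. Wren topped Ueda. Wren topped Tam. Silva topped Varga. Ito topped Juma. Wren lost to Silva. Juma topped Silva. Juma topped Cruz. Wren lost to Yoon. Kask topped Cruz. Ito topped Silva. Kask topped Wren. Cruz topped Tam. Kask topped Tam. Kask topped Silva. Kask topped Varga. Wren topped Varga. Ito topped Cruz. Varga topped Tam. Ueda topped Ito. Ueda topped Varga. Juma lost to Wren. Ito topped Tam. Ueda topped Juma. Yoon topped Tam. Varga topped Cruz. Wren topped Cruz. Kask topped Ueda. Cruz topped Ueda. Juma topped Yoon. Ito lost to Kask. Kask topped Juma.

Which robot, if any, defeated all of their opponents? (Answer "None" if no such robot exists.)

Kask has 9 wins out of 9 opponents — a perfect record.

Kask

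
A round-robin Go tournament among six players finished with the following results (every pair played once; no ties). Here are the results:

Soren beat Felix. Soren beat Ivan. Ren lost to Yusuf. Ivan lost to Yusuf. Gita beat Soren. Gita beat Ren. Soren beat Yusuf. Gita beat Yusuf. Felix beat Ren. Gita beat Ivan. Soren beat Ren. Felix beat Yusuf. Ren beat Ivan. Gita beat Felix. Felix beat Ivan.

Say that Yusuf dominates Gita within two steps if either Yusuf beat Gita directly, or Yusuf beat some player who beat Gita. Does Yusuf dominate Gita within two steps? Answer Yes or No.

No

Yusuf did not beat Gita directly.
Yusuf beat Ren, Ivan, but each of them lost to Gita. No two-step path.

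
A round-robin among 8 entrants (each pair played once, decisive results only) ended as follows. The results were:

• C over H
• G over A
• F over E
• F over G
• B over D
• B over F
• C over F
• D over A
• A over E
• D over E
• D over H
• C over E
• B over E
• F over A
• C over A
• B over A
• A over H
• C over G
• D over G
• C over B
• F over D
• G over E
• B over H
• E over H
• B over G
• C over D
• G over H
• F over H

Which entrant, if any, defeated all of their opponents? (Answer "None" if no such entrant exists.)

C has 7 wins out of 7 opponents — a perfect record.

C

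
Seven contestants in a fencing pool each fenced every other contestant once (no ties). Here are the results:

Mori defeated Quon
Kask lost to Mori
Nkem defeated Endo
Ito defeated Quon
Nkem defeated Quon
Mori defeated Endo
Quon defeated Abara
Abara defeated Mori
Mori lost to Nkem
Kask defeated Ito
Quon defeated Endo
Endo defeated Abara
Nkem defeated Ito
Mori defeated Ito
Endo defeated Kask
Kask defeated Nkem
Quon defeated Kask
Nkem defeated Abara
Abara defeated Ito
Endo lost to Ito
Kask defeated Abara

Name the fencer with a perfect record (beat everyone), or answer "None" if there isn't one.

Highest win total is Nkem with 5 (out of 6 possible).
Nkem lost to Kask, so no fencer went undefeated.

None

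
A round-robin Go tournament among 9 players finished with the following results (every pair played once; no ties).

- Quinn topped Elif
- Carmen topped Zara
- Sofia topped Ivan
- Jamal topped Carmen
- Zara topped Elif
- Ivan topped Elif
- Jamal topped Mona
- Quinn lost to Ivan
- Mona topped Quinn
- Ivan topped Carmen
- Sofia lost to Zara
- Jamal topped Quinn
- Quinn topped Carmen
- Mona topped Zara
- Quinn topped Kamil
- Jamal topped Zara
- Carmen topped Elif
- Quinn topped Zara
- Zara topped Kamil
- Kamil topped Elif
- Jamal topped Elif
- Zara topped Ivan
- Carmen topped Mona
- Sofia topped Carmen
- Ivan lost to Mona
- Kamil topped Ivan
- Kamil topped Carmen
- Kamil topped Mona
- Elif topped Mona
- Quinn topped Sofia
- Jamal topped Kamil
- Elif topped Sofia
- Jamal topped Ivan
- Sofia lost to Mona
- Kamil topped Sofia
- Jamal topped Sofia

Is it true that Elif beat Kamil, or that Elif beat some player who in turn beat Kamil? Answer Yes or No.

No

Elif did not beat Kamil directly.
Elif beat Mona, Sofia, but each of them lost to Kamil. No two-step path.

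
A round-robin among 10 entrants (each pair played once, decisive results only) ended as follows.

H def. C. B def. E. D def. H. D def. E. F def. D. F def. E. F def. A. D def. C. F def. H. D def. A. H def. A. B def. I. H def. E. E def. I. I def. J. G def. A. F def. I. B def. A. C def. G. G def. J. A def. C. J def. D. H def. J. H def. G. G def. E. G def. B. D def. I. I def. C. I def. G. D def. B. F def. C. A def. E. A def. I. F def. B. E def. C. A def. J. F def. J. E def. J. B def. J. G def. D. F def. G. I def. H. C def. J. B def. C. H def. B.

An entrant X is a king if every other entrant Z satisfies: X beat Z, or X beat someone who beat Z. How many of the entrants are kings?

A cannot reach B, F in two steps.
B cannot reach F in two steps.
C cannot reach F, H, I in two steps.
D cannot reach F in two steps.
E cannot reach A, B, F in two steps.
F reaches everyone (king).
G cannot reach F in two steps.
H cannot reach F in two steps.
I cannot reach F in two steps.
J cannot reach F, G in two steps.
Kings: F — 1.

1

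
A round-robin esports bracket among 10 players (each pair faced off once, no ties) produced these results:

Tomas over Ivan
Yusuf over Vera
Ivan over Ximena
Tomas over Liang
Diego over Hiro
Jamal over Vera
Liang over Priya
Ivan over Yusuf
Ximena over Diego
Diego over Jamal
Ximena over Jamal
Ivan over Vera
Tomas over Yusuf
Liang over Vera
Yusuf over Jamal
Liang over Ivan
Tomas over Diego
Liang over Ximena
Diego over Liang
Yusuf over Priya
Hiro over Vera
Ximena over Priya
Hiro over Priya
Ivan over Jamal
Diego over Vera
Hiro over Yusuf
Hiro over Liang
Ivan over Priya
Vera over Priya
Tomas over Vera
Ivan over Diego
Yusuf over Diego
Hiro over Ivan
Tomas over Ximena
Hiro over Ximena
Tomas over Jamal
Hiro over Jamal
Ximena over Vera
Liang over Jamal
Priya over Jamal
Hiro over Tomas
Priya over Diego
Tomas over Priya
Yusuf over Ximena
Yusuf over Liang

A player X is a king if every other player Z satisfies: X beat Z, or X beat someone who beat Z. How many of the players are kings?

3

Yusuf cannot reach Tomas in two steps.
Priya cannot reach Yusuf, Tomas, Ximena, Ivan in two steps.
Jamal cannot reach Yusuf, Hiro, Tomas, Liang, Diego, Ximena, Ivan in two steps.
Hiro reaches everyone (king).
Tomas reaches everyone (king).
Liang cannot reach Hiro, Tomas in two steps.
Diego reaches everyone (king).
Ximena cannot reach Yusuf, Tomas, Ivan in two steps.
Ivan cannot reach Tomas in two steps.
Vera cannot reach Yusuf, Hiro, Tomas, Liang, Ximena, Ivan in two steps.
Kings: Hiro, Tomas, Diego — 3.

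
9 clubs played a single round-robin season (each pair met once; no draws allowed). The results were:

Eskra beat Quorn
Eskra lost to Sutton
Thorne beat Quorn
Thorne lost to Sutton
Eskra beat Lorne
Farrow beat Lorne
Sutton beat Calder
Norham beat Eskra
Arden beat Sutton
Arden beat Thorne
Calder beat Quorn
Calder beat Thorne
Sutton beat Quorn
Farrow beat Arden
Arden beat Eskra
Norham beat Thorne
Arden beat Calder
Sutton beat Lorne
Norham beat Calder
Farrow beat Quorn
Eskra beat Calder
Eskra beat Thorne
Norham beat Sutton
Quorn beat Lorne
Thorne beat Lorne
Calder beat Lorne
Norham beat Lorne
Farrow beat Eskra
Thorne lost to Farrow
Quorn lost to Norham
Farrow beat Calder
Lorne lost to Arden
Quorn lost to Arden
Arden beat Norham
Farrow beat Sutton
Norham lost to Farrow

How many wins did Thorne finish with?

Thorne's results: beat Lorne, Quorn; lost to Norham, Farrow, Sutton, Eskra, Arden, Calder.
That is 2 wins.

2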